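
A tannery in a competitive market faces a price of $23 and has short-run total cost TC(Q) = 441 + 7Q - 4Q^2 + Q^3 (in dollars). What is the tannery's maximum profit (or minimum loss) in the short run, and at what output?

AVC = 7 - 4Q + Q^2; min AVC = $3 at Q = 2. Since P = $23 ≥ min AVC, the firm produces.
With MC = 7 - 8Q + 3Q^2, P = MC on the upward-sloping part at Q* = 4.
TR = 23·4 = 92. TC = 441 + 28 = 469. Profit = 92 − 469 = -$377.
By producing, the firm covers all variable cost plus $64 of fixed cost; shutting down would lose the full $441.

Profit = -$377 at Q = 4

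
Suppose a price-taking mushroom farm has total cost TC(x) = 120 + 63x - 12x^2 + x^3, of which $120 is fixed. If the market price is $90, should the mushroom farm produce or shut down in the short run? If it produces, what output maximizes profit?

Strip out fixed cost: VC = 63x - 12x^2 + x^3. Then AVC = 63 - 12x + x^2 and MC = 63 - 24x + 3x^2.
AVC hits its minimum where MC = AVC, at x = 6, giving min AVC = 63 - 12·6 + 6^2 = $27.
Since P = $90 ≥ min AVC = $27, price covers variable cost and the firm should produce.
Set P = MC: 90 = 63 - 24x + 3x^2 → -27 - 24x + 3x^2 = 0. The roots are x = -1 and x = 9; the profit-maximizing output is on the rising part of MC, so x* = 9.
Check: AVC at x = 9 is $36 ≤ P, so revenue covers variable cost.
Profit = P·x − TC = 90·9 − 444 = $366.

Produce at x = 9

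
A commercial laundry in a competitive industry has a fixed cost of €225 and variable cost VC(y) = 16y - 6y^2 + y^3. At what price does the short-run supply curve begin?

€7 per unit

The firm shuts down when price falls below the minimum of average variable cost. AVC = VC/y = 16 - 6y + y^2.
dAVC/dy = -6 + 2y = 0 gives y = 3. min AVC = 16 - 6·3 + 3^2 = 7.
So the shutdown price is €7.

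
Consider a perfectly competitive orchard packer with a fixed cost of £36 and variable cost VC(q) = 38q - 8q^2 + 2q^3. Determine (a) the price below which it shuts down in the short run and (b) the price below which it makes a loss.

Shutdown price = £30; break-even price = £44

Shutdown price = min AVC. AVC = 38 - 8q + 2q^2, with vertex at q = 2 and minimum £30.
ATC = 36/q + 38 - 8q + 2q^2. Setting dATC/dq = −36/q^2 − 8 + 4q = 0 gives q = 3 (since 4·3^3 − 8·3^2 = 36).
min ATC = 36/3 + 38 − 8·3 + 2·3^2 = £44. That is the break-even price.
For £30 ≤ P < £44 the firm produces at a loss; below £30 it shuts down.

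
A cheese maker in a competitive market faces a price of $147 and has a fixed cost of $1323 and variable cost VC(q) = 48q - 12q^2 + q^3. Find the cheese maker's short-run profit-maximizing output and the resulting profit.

Profit = -$113 at q = 11

AVC = 48 - 12q + q^2 has its minimum $12 at q = 6; price $147 clears that bar, so the firm operates.
With MC = 48 - 24q + 3q^2, P = MC on the upward-sloping part at q* = 11.
TR = 147·11 = 1617. TC = 1323 + 407 = 1730. Profit = 1617 − 1730 = -$113.
That loss of $113 beats the $1323 the firm would lose by shutting down; producing recovers $1210 of fixed cost.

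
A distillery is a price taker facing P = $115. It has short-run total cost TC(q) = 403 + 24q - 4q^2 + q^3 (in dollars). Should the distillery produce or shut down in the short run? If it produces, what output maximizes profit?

Produce at q = 7

Variable cost is VC = 24q - 4q^2 + q^3, so AVC = VC/q = 24 - 4q + q^2 and MC = dTC/dq = 24 - 8q + 3q^2.
The AVC parabola has its vertex at q = 4/2 = 2, where AVC = 24 - 4·2 + 2^2 = $20.
Since P = $115 ≥ min AVC = $20, price covers variable cost and the firm should produce.
Solving P = MC: -91 - 8q + 3q^2 = 0 ⇒ q = -13/3 or 7. On the upward-sloping branch, q* = 7.
Check: AVC at q = 7 is $45 ≤ P, so revenue covers variable cost.
Profit = P·q − TC = 115·7 − 718 = $87.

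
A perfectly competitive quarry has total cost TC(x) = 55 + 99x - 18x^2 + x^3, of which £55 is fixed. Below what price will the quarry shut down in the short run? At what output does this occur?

Short-run supply begins at min AVC. From VC = 99x - 18x^2 + x^3, AVC = 99 - 18x + x^2.
dAVC/dx = -18 + 2x = 0 gives x = 9. min AVC = 99 - 18·9 + 9^2 = 18.
The firm shuts down for any P below £18.

£18 per unit, at x = 9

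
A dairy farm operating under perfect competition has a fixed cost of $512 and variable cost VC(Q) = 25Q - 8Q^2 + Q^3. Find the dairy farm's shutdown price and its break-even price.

Shutdown price = $9; break-even price = $89

Shutdown price = min AVC. AVC = 25 - 8Q + Q^2, with vertex at Q = 4 and minimum $9.
ATC = 512/Q + 25 - 8Q + Q^2. Setting dATC/dQ = −512/Q^2 − 8 + 2Q = 0 gives Q = 8 (since 2·8^3 − 8·8^2 = 512).
min ATC = 512/8 + 25 − 8·8 + 8^2 = $89. That is the break-even price.
Between these two prices the firm operates at a loss; above $89 it earns a profit.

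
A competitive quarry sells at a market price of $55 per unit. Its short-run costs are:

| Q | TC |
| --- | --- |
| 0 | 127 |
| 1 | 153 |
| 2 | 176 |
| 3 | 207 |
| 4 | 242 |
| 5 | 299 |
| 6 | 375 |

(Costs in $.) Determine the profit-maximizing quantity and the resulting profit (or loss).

Profit at each row (π = 55Q − TC): Q=0: -127; Q=1: -98; Q=2: -66; Q=3: -42; Q=4: -22; Q=5: -24; Q=6: -45.
Profit is maximized at Q = 4. AVC there is 115/4 = $28.75 ≤ P, so producing beats shutting down (which would give -$127).

Q = 4; profit = -$22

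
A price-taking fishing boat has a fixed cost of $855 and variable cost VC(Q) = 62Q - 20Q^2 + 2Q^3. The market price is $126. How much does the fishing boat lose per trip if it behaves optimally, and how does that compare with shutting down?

AVC = 62 - 20Q + 2Q^2 has its minimum $12 at Q = 5; price $126 clears that bar, so the firm operates.
MC = 62 - 40Q + 6Q^2. Setting P = MC and taking the root on the rising branch gives Q* = 8.
TR = 126·8 = 1008. TC = 855 + 240 = 1095. Profit = 1008 − 1095 = -$87.
That loss of $87 beats the $855 the firm would lose by shutting down; producing recovers $768 of fixed cost.

Profit = -$87 at Q = 8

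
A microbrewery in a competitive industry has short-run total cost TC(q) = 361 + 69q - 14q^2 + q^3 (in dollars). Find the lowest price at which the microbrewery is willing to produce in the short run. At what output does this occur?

The shutdown price is the minimum of AVC. VC = 69q - 14q^2 + q^3, so AVC = 69 - 14q + q^2.
At the minimum of AVC, MC = AVC. MC = 69 - 28q + 3q^2; setting MC = AVC gives 2q^2 - 14q = 0, so q = 7. min AVC = 20.
The firm shuts down for any P below $20.

$20 per unit, at q = 7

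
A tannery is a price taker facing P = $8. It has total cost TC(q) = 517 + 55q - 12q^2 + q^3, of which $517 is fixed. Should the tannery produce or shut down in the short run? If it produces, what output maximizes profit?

Shut down

From TC, MC = TC'(q) = 55 - 24q + 3q^2 and AVC = VC/q = 55 - 12q + q^2.
The AVC parabola has its vertex at q = 12/2 = 6, where AVC = 55 - 12·6 + 6^2 = $19.
With P < min AVC ($8 < $19), every unit sold adds to the loss.
Best response: produce nothing and absorb the $517 fixed cost.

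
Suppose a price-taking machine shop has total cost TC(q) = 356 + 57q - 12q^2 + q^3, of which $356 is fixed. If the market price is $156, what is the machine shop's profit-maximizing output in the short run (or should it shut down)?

Produce at q = 11

Strip out fixed cost: VC = 57q - 12q^2 + q^3. Then AVC = 57 - 12q + q^2 and MC = 57 - 24q + 3q^2.
AVC is minimized where dAVC/dq = -12 + 2q = 0, at q = 6; min AVC = 57 - 12·6 + 6^2 = $21.
Since P = $156 ≥ min AVC = $21, price covers variable cost and the firm should produce.
P = MC gives -99 - 24q + 3q^2 = 0, with roots -3 and 11. Take the larger (rising MC): q* = 11.
Check: AVC at q = 11 is $46 ≤ P, so revenue covers variable cost.
Profit = P·q − TC = 156·11 − 862 = $854.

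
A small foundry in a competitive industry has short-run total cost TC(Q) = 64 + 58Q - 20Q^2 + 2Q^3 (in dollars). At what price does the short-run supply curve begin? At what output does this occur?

The shutdown price is the minimum of AVC. VC = 58Q - 20Q^2 + 2Q^3, so AVC = 58 - 20Q + 2Q^2.
dAVC/dQ = -20 + 4Q = 0 gives Q = 5. min AVC = 58 - 20·5 + 2·5^2 = 8.
For P < $8 the firm produces nothing.

$8 per unit, at Q = 5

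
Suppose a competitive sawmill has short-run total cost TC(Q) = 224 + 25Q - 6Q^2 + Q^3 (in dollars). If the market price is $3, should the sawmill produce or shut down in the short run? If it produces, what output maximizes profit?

From TC, MC = TC'(Q) = 25 - 12Q + 3Q^2 and AVC = VC/Q = 25 - 6Q + Q^2.
AVC hits its minimum where MC = AVC, at Q = 3, giving min AVC = 25 - 6·3 + 3^2 = $16.
P = $3 lies below min AVC = $16; no output level covers variable cost.
The firm minimizes its loss by shutting down and losing only its fixed cost of $224.

Shut down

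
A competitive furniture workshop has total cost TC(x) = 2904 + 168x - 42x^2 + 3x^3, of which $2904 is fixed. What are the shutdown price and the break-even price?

Shutdown price = min AVC. AVC = 168 - 42x + 3x^2, with vertex at x = 7 and minimum $21.
ATC = 2904/x + 168 - 42x + 3x^2. Setting dATC/dx = −2904/x^2 − 42 + 6x = 0 gives x = 11 (since 6·11^3 − 42·11^2 = 2904).
min ATC = 2904/11 + 168 − 42·11 + 3·11^2 = $333. That is the break-even price.
Between these two prices the firm operates at a loss; above $333 it earns a profit.

Shutdown price = $21; break-even price = $333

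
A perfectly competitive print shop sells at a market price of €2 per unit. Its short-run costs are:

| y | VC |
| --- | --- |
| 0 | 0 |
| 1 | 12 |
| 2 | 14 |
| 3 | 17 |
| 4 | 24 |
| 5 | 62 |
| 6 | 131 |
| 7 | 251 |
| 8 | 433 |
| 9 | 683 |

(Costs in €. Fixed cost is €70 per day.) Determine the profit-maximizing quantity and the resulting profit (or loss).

y = 0 (shut down); profit = -€70

Profit at each row (π = 2y − TC): y=0: -70; y=1: -80; y=2: -80; y=3: -81; y=4: -86; y=5: -122; y=6: -189; y=7: -307; y=8: -487; y=9: -735.
Profit is highest at y = 0. Equivalently, the lowest AVC in the table is 17/3 ≈ €5.67 at y = 3, and P = €2 falls below it — price never covers variable cost, so the firm shuts down and loses only its fixed cost.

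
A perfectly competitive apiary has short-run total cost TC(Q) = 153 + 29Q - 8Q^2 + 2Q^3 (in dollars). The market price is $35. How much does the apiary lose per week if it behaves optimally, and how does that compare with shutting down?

AVC = 29 - 8Q + 2Q^2 has its minimum $21 at Q = 2; price $35 clears that bar, so the firm operates.
MC = 29 - 16Q + 6Q^2. Setting P = MC and taking the root on the rising branch gives Q* = 3.
TR = 35·3 = 105. TC = 153 + 69 = 222. Profit = 105 − 222 = -$117.
Shutting down would mean losing the fixed cost of $153, so operating at a loss of $117 is better by $36.

Profit = -$117 at Q = 3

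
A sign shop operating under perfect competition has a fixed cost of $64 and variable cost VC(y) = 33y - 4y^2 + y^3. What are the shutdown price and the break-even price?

Shutdown price = $29; break-even price = $49

AVC = 33 - 4y + y^2; minimized at y = 2, giving min AVC = $29. That is the shutdown price.
ATC = 64/y + 33 - 4y + y^2. Setting dATC/dy = −64/y^2 − 4 + 2y = 0 gives y = 4 (since 2·4^3 − 4·4^2 = 64).
min ATC = 64/4 + 33 − 4·4 + 4^2 = $49. That is the break-even price.
For $29 ≤ P < $49 the firm produces at a loss; below $29 it shuts down.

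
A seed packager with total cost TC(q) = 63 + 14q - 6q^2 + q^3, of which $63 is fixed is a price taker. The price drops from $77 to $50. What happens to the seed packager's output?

Output falls from 7 to 6

AVC = 14 - 6q + q^2, minimized at q = 3 where min AVC = $5. MC = 14 - 12q + 3q^2.
With P = $77 above the shutdown price, P = MC gives q = 7.
At P = $50 ≥ min AVC, set P = MC: q = 6. The firm stays open but cuts output.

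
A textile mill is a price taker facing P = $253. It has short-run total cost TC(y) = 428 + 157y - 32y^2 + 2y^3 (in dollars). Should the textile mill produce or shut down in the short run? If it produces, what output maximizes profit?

Produce at y = 12

From TC, MC = TC'(y) = 157 - 64y + 6y^2 and AVC = VC/y = 157 - 32y + 2y^2.
AVC is minimized where dAVC/dy = -32 + 4y = 0, at y = 8; min AVC = 157 - 32·8 + 2·8^2 = $29.
P = $253 exceeds min AVC = $29, so the firm stays open.
Set P = MC: 253 = 157 - 64y + 6y^2 → -96 - 64y + 6y^2 = 0. The roots are y = -4/3 and y = 12; the profit-maximizing output is on the rising part of MC, so y* = 12.
Check: AVC at y = 12 is $61 ≤ P, so revenue covers variable cost.
Profit = P·y − TC = 253·12 − 1160 = $1876.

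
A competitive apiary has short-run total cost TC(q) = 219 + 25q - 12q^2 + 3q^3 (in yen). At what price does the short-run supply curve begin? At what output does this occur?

¥13 per unit, at q = 2

The firm shuts down when price falls below the minimum of average variable cost. AVC = VC/q = 25 - 12q + 3q^2.
At the minimum of AVC, MC = AVC. MC = 25 - 24q + 9q^2; setting MC = AVC gives 6q^2 - 12q = 0, so q = 2. min AVC = 13.
So the shutdown price is ¥13.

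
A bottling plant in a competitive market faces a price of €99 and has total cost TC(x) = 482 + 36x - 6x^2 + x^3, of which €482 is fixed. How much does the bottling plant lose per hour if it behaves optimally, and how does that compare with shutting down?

AVC = 36 - 6x + x^2; min AVC = €27 at x = 3. Since P = €99 ≥ min AVC, the firm produces.
With MC = 36 - 12x + 3x^2, P = MC on the upward-sloping part at x* = 7.
TR = 99·7 = 693. TC = 482 + 301 = 783. Profit = 693 − 783 = -€90.
That loss of €90 beats the €482 the firm would lose by shutting down; producing recovers €392 of fixed cost.

Profit = -€90 at x = 7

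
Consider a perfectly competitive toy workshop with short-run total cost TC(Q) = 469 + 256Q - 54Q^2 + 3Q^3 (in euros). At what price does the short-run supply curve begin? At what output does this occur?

€13 per unit, at Q = 9

The shutdown price is the minimum of AVC. VC = 256Q - 54Q^2 + 3Q^3, so AVC = 256 - 54Q + 3Q^2.
At the minimum of AVC, MC = AVC. MC = 256 - 108Q + 9Q^2; setting MC = AVC gives 6Q^2 - 54Q = 0, so Q = 9. min AVC = 13.
For P < €13 the firm produces nothing.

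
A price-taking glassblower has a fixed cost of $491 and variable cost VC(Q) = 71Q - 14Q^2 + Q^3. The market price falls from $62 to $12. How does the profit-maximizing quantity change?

Output falls from 9 to 0 (the firm shuts down)

MC = 71 - 28Q + 3Q^2; the shutdown threshold is min AVC = $22 (at Q = 7).
With P = $62 above the shutdown price, P = MC gives Q = 9.
At P = $12 < min AVC = $22, price no longer covers variable cost at any output, so the firm shuts down: Q = 0.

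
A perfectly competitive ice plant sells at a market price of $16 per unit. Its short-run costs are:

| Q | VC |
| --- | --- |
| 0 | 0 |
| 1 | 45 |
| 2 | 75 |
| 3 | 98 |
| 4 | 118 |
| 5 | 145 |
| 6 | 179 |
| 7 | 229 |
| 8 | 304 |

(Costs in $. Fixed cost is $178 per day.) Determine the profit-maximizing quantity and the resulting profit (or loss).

Q = 0 (shut down); profit = -$178

Profit at each row (π = 16Q − TC): Q=0: -178; Q=1: -207; Q=2: -221; Q=3: -228; Q=4: -232; Q=5: -243; Q=6: -261; Q=7: -295; Q=8: -354.
Profit is highest at Q = 0. Equivalently, the lowest AVC in the table is 145/5 ≈ $29 at Q = 5, and P = $16 falls below it — price never covers variable cost, so the firm shuts down and loses only its fixed cost.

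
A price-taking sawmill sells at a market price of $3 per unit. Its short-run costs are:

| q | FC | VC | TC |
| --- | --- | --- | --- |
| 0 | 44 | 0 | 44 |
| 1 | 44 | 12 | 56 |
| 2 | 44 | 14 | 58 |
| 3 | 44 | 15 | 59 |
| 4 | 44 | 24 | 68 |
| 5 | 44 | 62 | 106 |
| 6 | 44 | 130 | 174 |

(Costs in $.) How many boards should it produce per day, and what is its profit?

q = 0 (shut down); profit = -$44

Tabulate TR − TC: q=0: -44; q=1: -53; q=2: -52; q=3: -50; q=4: -56; q=5: -91; q=6: -156.
Profit is highest at q = 0. Equivalently, the lowest AVC in the table is 15/3 ≈ $5 at q = 3, and P = $3 falls below it — price never covers variable cost, so the firm shuts down and loses only its fixed cost.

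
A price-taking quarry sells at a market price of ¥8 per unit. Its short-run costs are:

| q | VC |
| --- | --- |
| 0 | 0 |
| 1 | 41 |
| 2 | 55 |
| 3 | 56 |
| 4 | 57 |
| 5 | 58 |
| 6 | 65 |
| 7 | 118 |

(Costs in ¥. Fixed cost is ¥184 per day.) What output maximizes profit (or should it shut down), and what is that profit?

q = 0 (shut down); profit = -¥184

Tabulate TR − TC: q=0: -184; q=1: -217; q=2: -223; q=3: -216; q=4: -209; q=5: -202; q=6: -201; q=7: -246.
Profit is highest at q = 0. Equivalently, the lowest AVC in the table is 65/6 ≈ ¥10.83 at q = 6, and P = ¥8 falls below it — price never covers variable cost, so the firm shuts down and loses only its fixed cost.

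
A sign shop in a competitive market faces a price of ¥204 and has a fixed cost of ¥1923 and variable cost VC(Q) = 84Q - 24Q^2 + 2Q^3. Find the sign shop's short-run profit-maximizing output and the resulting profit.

Profit = -¥323 at Q = 10

AVC = 84 - 24Q + 2Q^2; min AVC = ¥12 at Q = 6. Since P = ¥204 ≥ min AVC, the firm produces.
With MC = 84 - 48Q + 6Q^2, P = MC on the upward-sloping part at Q* = 10.
TR = 204·10 = 2040. TC = 1923 + 440 = 2363. Profit = 2040 − 2363 = -¥323.
That loss of ¥323 beats the ¥1923 the firm would lose by shutting down; producing recovers ¥1600 of fixed cost.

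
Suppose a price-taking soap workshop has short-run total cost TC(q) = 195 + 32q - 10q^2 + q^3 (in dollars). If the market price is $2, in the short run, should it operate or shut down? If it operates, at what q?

From TC, MC = TC'(q) = 32 - 20q + 3q^2 and AVC = VC/q = 32 - 10q + q^2.
AVC is minimized where dAVC/dq = -10 + 2q = 0, at q = 5; min AVC = 32 - 10·5 + 5^2 = $7.
With P < min AVC ($2 < $7), every unit sold adds to the loss.
Best response: produce nothing and absorb the $195 fixed cost.

Shut down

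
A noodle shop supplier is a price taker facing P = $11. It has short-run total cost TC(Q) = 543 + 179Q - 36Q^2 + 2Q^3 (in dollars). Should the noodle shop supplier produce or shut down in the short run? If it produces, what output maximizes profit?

Shut down

From TC, MC = TC'(Q) = 179 - 72Q + 6Q^2 and AVC = VC/Q = 179 - 36Q + 2Q^2.
AVC hits its minimum where MC = AVC, at Q = 9, giving min AVC = 179 - 36·9 + 2·9^2 = $17.
Since P = $11 < min AVC = $17, price fails to cover variable cost at any output.
Best response: produce nothing and absorb the $543 fixed cost.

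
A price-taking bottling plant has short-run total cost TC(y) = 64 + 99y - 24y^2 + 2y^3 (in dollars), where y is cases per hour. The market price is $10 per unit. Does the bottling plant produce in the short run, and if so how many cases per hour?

Strip out fixed cost: VC = 99y - 24y^2 + 2y^3. Then AVC = 99 - 24y + 2y^2 and MC = 99 - 48y + 6y^2.
AVC is minimized where dAVC/dy = -24 + 4y = 0, at y = 6; min AVC = 99 - 24·6 + 2·6^2 = $27.
With P < min AVC ($10 < $27), every unit sold adds to the loss.
Shutting down limits the loss to fixed cost, $64.

Shut down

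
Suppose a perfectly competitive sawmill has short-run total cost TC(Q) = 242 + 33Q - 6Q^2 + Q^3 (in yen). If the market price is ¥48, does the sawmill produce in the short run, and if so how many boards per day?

Produce at Q = 5

Variable cost is VC = 33Q - 6Q^2 + Q^3, so AVC = VC/Q = 33 - 6Q + Q^2 and MC = dTC/dQ = 33 - 12Q + 3Q^2.
AVC is minimized where dAVC/dQ = -6 + 2Q = 0, at Q = 3; min AVC = 33 - 6·3 + 3^2 = ¥24.
P = ¥48 exceeds min AVC = ¥24, so the firm stays open.
P = MC gives -15 - 12Q + 3Q^2 = 0, with roots -1 and 5. Take the larger (rising MC): Q* = 5.
Check: AVC at Q = 5 is ¥28 ≤ P, so revenue covers variable cost.
Profit = P·Q − TC = 48·5 − 382 = -¥142, a loss, but smaller than the ¥242 fixed cost the firm would lose by shutting down.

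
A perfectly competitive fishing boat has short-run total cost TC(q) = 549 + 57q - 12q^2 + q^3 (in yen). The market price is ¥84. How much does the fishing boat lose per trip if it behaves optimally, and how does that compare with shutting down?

AVC = 57 - 12q + q^2 has its minimum ¥21 at q = 6; price ¥84 clears that bar, so the firm operates.
With MC = 57 - 24q + 3q^2, P = MC on the upward-sloping part at q* = 9.
TR = 84·9 = 756. TC = 549 + 270 = 819. Profit = 756 − 819 = -¥63.
That loss of ¥63 beats the ¥549 the firm would lose by shutting down; producing recovers ¥486 of fixed cost.

Profit = -¥63 at q = 9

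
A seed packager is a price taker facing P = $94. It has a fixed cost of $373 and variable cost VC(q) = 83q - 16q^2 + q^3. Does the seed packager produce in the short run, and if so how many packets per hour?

From TC, MC = TC'(q) = 83 - 32q + 3q^2 and AVC = VC/q = 83 - 16q + q^2.
AVC hits its minimum where MC = AVC, at q = 8, giving min AVC = 83 - 16·8 + 8^2 = $19.
P = $94 exceeds min AVC = $19, so the firm stays open.
Solving P = MC: -11 - 32q + 3q^2 = 0 ⇒ q = -1/3 or 11. On the upward-sloping branch, q* = 11.
Check: AVC at q = 11 is $28 ≤ P, so revenue covers variable cost.
Profit = P·q − TC = 94·11 − 681 = $353.

Produce at q = 11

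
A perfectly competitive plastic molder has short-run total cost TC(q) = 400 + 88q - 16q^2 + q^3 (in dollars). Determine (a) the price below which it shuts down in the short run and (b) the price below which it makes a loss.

Shutdown price = $24; break-even price = $68

AVC = 88 - 16q + q^2; minimized at q = 8, giving min AVC = $24. That is the shutdown price.
ATC = 400/q + 88 - 16q + q^2. Setting dATC/dq = −400/q^2 − 16 + 2q = 0 gives q = 10 (since 2·10^3 − 16·10^2 = 400).
min ATC = 400/10 + 88 − 16·10 + 10^2 = $68. That is the break-even price.
For $24 ≤ P < $68 the firm produces at a loss; below $24 it shuts down.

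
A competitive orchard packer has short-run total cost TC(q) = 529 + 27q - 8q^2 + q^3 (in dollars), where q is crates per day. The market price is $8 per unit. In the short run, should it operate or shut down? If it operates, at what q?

From TC, MC = TC'(q) = 27 - 16q + 3q^2 and AVC = VC/q = 27 - 8q + q^2.
AVC hits its minimum where MC = AVC, at q = 4, giving min AVC = 27 - 8·4 + 4^2 = $11.
Since P = $8 < min AVC = $11, price fails to cover variable cost at any output.
Best response: produce nothing and absorb the $529 fixed cost.

Shut down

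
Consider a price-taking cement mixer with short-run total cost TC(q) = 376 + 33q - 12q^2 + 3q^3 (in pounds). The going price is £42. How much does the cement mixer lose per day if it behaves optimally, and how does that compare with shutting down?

Profit = -£322 at q = 3

AVC = 33 - 12q + 3q^2; min AVC = £21 at q = 2. Since P = £42 ≥ min AVC, the firm produces.
With MC = 33 - 24q + 9q^2, P = MC on the upward-sloping part at q* = 3.
TR = 42·3 = 126. TC = 376 + 72 = 448. Profit = 126 − 448 = -£322.
That loss of £322 beats the £376 the firm would lose by shutting down; producing recovers £54 of fixed cost.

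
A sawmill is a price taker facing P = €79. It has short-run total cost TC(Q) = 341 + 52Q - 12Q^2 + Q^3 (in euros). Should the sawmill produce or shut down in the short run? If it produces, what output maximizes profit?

Produce at Q = 9

From TC, MC = TC'(Q) = 52 - 24Q + 3Q^2 and AVC = VC/Q = 52 - 12Q + Q^2.
AVC hits its minimum where MC = AVC, at Q = 6, giving min AVC = 52 - 12·6 + 6^2 = €16.
P = €79 exceeds min AVC = €16, so the firm stays open.
P = MC gives -27 - 24Q + 3Q^2 = 0, with roots -1 and 9. Take the larger (rising MC): Q* = 9.
Check: AVC at Q = 9 is €25 ≤ P, so revenue covers variable cost.
Profit = P·Q − TC = 79·9 − 566 = €145.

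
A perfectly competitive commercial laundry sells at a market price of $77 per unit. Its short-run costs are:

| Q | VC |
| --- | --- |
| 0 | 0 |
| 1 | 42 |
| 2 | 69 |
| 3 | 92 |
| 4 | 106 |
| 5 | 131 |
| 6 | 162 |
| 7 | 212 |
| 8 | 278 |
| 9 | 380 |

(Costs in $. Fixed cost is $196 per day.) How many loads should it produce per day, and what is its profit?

Profit at each row (π = 77Q − TC): Q=0: -196; Q=1: -161; Q=2: -111; Q=3: -57; Q=4: 6; Q=5: 58; Q=6: 104; Q=7: 131; Q=8: 142; Q=9: 117.
Profit is maximized at Q = 8. AVC there is 278/8 = $34.75 ≤ P, so producing beats shutting down (which would give -$196).

Q = 8; profit = $142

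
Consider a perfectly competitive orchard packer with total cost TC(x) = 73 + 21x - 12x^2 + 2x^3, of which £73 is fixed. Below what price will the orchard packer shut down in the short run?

The firm shuts down when price falls below the minimum of average variable cost. AVC = VC/x = 21 - 12x + 2x^2.
dAVC/dx = -12 + 4x = 0 gives x = 3. min AVC = 21 - 12·3 + 2·3^2 = 3.
For P < £3 the firm produces nothing.

£3 per unit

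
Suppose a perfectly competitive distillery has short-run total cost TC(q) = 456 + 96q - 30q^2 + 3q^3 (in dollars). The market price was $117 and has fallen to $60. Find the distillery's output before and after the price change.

Output falls from 7 to 6

AVC = 96 - 30q + 3q^2, minimized at q = 5 where min AVC = $21. MC = 96 - 60q + 9q^2.
At P = $117 ≥ min AVC, set P = MC on the rising branch: q = 7.
At P = $60 ≥ min AVC, set P = MC: q = 6. The firm stays open but cuts output.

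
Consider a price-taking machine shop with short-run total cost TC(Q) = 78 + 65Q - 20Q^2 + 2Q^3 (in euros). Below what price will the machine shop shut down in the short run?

€15 per unit

The shutdown price is the minimum of AVC. VC = 65Q - 20Q^2 + 2Q^3, so AVC = 65 - 20Q + 2Q^2.
dAVC/dQ = -20 + 4Q = 0 gives Q = 5. min AVC = 65 - 20·5 + 2·5^2 = 15.
So the shutdown price is €15.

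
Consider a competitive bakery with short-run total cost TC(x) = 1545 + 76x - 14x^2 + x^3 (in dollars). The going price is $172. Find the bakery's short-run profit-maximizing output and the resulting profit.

Profit = -$105 at x = 12

AVC = 76 - 14x + x^2 has its minimum $27 at x = 7; price $172 clears that bar, so the firm operates.
With MC = 76 - 28x + 3x^2, P = MC on the upward-sloping part at x* = 12.
TR = 172·12 = 2064. TC = 1545 + 624 = 2169. Profit = 2064 − 2169 = -$105.
Shutting down would mean losing the fixed cost of $1545, so operating at a loss of $105 is better by $1440.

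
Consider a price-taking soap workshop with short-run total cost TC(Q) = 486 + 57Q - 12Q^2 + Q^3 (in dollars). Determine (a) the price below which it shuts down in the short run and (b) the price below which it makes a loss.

Shutdown price = $21; break-even price = $84

Shutdown price = min AVC. AVC = 57 - 12Q + Q^2, with vertex at Q = 6 and minimum $21.
ATC = 486/Q + 57 - 12Q + Q^2. Setting dATC/dQ = −486/Q^2 − 12 + 2Q = 0 gives Q = 9 (since 2·9^3 − 12·9^2 = 486).
min ATC = 486/9 + 57 − 12·9 + 9^2 = $84. That is the break-even price.
For $21 ≤ P < $84 the firm produces at a loss; below $21 it shuts down.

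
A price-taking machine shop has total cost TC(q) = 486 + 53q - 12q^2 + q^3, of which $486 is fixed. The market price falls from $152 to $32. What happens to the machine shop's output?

Output falls from 11 to 7

AVC = 53 - 12q + q^2, minimized at q = 6 where min AVC = $17. MC = 53 - 24q + 3q^2.
At P = $152 ≥ min AVC, set P = MC on the rising branch: q = 11.
At P = $32 ≥ min AVC, set P = MC: q = 7. The firm stays open but cuts output.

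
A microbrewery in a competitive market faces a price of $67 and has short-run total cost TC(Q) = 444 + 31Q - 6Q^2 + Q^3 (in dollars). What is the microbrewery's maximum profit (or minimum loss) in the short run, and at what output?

AVC = 31 - 6Q + Q^2 has its minimum $22 at Q = 3; price $67 clears that bar, so the firm operates.
MC = 31 - 12Q + 3Q^2. Setting P = MC and taking the root on the rising branch gives Q* = 6.
TR = 67·6 = 402. TC = 444 + 186 = 630. Profit = 402 − 630 = -$228.
That loss of $228 beats the $444 the firm would lose by shutting down; producing recovers $216 of fixed cost.

Profit = -$228 at Q = 6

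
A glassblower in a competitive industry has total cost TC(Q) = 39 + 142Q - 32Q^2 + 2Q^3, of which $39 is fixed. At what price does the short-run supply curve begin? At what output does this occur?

Short-run supply begins at min AVC. From VC = 142Q - 32Q^2 + 2Q^3, AVC = 142 - 32Q + 2Q^2.
dAVC/dQ = -32 + 4Q = 0 gives Q = 8. min AVC = 142 - 32·8 + 2·8^2 = 14.
The firm shuts down for any P below $14.

$14 per unit, at Q = 8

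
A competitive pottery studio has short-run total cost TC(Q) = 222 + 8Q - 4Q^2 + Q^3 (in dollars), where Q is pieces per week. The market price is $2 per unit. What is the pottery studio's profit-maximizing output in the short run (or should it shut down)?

Strip out fixed cost: VC = 8Q - 4Q^2 + Q^3. Then AVC = 8 - 4Q + Q^2 and MC = 8 - 8Q + 3Q^2.
AVC hits its minimum where MC = AVC, at Q = 2, giving min AVC = 8 - 4·2 + 2^2 = $4.
With P < min AVC ($2 < $4), every unit sold adds to the loss.
The firm minimizes its loss by shutting down and losing only its fixed cost of $222.

Shut down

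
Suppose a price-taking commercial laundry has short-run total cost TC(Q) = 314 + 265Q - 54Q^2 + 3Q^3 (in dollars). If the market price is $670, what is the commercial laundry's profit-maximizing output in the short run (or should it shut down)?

From TC, MC = TC'(Q) = 265 - 108Q + 9Q^2 and AVC = VC/Q = 265 - 54Q + 3Q^2.
AVC hits its minimum where MC = AVC, at Q = 9, giving min AVC = 265 - 54·9 + 3·9^2 = $22.
Because $670 ≥ $22, revenue can cover variable cost; the firm operates.
Solving P = MC: -405 - 108Q + 9Q^2 = 0 ⇒ Q = -3 or 15. On the upward-sloping branch, Q* = 15.
Check: AVC at Q = 15 is $130 ≤ P, so revenue covers variable cost.
Profit = P·Q − TC = 670·15 − 2264 = $7786.

Produce at Q = 15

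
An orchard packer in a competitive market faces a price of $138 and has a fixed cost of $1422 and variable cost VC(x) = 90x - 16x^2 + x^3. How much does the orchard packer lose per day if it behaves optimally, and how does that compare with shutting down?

Profit = -$270 at x = 12

AVC = 90 - 16x + x^2; min AVC = $26 at x = 8. Since P = $138 ≥ min AVC, the firm produces.
With MC = 90 - 32x + 3x^2, P = MC on the upward-sloping part at x* = 12.
TR = 138·12 = 1656. TC = 1422 + 504 = 1926. Profit = 1656 − 1926 = -$270.
By producing, the firm covers all variable cost plus $1152 of fixed cost; shutting down would lose the full $1422.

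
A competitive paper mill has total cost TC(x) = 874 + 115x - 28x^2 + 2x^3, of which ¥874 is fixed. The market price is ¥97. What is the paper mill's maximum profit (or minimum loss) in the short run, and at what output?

AVC = 115 - 28x + 2x^2; min AVC = ¥17 at x = 7. Since P = ¥97 ≥ min AVC, the firm produces.
MC = 115 - 56x + 6x^2. Setting P = MC and taking the root on the rising branch gives x* = 9.
TR = 97·9 = 873. TC = 874 + 225 = 1099. Profit = 873 − 1099 = -¥226.
That loss of ¥226 beats the ¥874 the firm would lose by shutting down; producing recovers ¥648 of fixed cost.

Profit = -¥226 at x = 9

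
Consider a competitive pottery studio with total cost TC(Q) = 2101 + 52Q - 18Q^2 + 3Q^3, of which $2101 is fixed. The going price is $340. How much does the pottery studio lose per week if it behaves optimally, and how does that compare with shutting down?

Profit = -$181 at Q = 8

AVC = 52 - 18Q + 3Q^2; min AVC = $25 at Q = 3. Since P = $340 ≥ min AVC, the firm produces.
MC = 52 - 36Q + 9Q^2. Setting P = MC and taking the root on the rising branch gives Q* = 8.
TR = 340·8 = 2720. TC = 2101 + 800 = 2901. Profit = 2720 − 2901 = -$181.
Shutting down would mean losing the fixed cost of $2101, so operating at a loss of $181 is better by $1920.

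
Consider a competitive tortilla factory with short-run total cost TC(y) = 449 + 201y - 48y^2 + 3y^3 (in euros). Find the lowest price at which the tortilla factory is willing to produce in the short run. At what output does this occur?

€9 per unit, at y = 8

Short-run supply begins at min AVC. From VC = 201y - 48y^2 + 3y^3, AVC = 201 - 48y + 3y^2.
At the minimum of AVC, MC = AVC. MC = 201 - 96y + 9y^2; setting MC = AVC gives 6y^2 - 48y = 0, so y = 8. min AVC = 9.
The firm shuts down for any P below €9.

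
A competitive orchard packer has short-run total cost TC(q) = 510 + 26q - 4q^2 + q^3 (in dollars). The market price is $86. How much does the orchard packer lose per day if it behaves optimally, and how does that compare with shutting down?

Profit = -$222 at q = 6

AVC = 26 - 4q + q^2 has its minimum $22 at q = 2; price $86 clears that bar, so the firm operates.
With MC = 26 - 8q + 3q^2, P = MC on the upward-sloping part at q* = 6.
TR = 86·6 = 516. TC = 510 + 228 = 738. Profit = 516 − 738 = -$222.
By producing, the firm covers all variable cost plus $288 of fixed cost; shutting down would lose the full $510.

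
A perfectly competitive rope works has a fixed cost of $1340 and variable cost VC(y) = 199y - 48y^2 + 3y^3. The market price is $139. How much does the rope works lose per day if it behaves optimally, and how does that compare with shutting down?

Profit = -$140 at y = 10

AVC = 199 - 48y + 3y^2; min AVC = $7 at y = 8. Since P = $139 ≥ min AVC, the firm produces.
MC = 199 - 96y + 9y^2. Setting P = MC and taking the root on the rising branch gives y* = 10.
TR = 139·10 = 1390. TC = 1340 + 190 = 1530. Profit = 1390 − 1530 = -$140.
By producing, the firm covers all variable cost plus $1200 of fixed cost; shutting down would lose the full $1340.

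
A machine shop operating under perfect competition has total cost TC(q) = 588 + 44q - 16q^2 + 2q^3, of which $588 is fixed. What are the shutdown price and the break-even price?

Shutdown price = $12; break-even price = $114

AVC = 44 - 16q + 2q^2; minimized at q = 4, giving min AVC = $12. That is the shutdown price.
ATC = 588/q + 44 - 16q + 2q^2. Setting dATC/dq = −588/q^2 − 16 + 4q = 0 gives q = 7 (since 4·7^3 − 16·7^2 = 588).
min ATC = 588/7 + 44 − 16·7 + 2·7^2 = $114. That is the break-even price.
Between these two prices the firm operates at a loss; above $114 it earns a profit.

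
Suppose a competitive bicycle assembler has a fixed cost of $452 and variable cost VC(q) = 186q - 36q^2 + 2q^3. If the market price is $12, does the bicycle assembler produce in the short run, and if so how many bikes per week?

Shut down

From TC, MC = TC'(q) = 186 - 72q + 6q^2 and AVC = VC/q = 186 - 36q + 2q^2.
AVC hits its minimum where MC = AVC, at q = 9, giving min AVC = 186 - 36·9 + 2·9^2 = $24.
P = $12 lies below min AVC = $24; no output level covers variable cost.
Best response: produce nothing and absorb the $452 fixed cost.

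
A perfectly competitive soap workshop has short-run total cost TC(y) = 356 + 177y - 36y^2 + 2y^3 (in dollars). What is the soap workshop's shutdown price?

$15 per unit

The firm shuts down when price falls below the minimum of average variable cost. AVC = VC/y = 177 - 36y + 2y^2.
dAVC/dy = -36 + 4y = 0 gives y = 9. min AVC = 177 - 36·9 + 2·9^2 = 15.
The firm shuts down for any P below $15.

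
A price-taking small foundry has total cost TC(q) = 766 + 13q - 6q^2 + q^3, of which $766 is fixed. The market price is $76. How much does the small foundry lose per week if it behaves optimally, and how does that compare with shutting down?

Profit = -$374 at q = 7

AVC = 13 - 6q + q^2 has its minimum $4 at q = 3; price $76 clears that bar, so the firm operates.
With MC = 13 - 12q + 3q^2, P = MC on the upward-sloping part at q* = 7.
TR = 76·7 = 532. TC = 766 + 140 = 906. Profit = 532 − 906 = -$374.
That loss of $374 beats the $766 the firm would lose by shutting down; producing recovers $392 of fixed cost.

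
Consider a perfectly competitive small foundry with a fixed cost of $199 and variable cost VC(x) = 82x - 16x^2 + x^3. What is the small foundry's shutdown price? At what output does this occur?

$18 per unit, at x = 8

Short-run supply begins at min AVC. From VC = 82x - 16x^2 + x^3, AVC = 82 - 16x + x^2.
dAVC/dx = -16 + 2x = 0 gives x = 8. min AVC = 82 - 16·8 + 8^2 = 18.
So the shutdown price is $18.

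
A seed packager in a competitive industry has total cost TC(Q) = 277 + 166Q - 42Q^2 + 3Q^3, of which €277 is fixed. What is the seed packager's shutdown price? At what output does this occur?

€19 per unit, at Q = 7

The firm shuts down when price falls below the minimum of average variable cost. AVC = VC/Q = 166 - 42Q + 3Q^2.
dAVC/dQ = -42 + 6Q = 0 gives Q = 7. min AVC = 166 - 42·7 + 3·7^2 = 19.
So the shutdown price is €19.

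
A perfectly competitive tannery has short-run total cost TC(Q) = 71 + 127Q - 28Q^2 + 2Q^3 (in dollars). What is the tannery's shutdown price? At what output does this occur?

Short-run supply begins at min AVC. From VC = 127Q - 28Q^2 + 2Q^3, AVC = 127 - 28Q + 2Q^2.
At the minimum of AVC, MC = AVC. MC = 127 - 56Q + 6Q^2; setting MC = AVC gives 4Q^2 - 28Q = 0, so Q = 7. min AVC = 29.
So the shutdown price is $29.

$29 per unit, at Q = 7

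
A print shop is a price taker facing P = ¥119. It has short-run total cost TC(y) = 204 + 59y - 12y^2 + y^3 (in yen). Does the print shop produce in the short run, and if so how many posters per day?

Strip out fixed cost: VC = 59y - 12y^2 + y^3. Then AVC = 59 - 12y + y^2 and MC = 59 - 24y + 3y^2.
AVC is minimized where dAVC/dy = -12 + 2y = 0, at y = 6; min AVC = 59 - 12·6 + 6^2 = ¥23.
Because ¥119 ≥ ¥23, revenue can cover variable cost; the firm operates.
Solving P = MC: -60 - 24y + 3y^2 = 0 ⇒ y = -2 or 10. On the upward-sloping branch, y* = 10.
Check: AVC at y = 10 is ¥39 ≤ P, so revenue covers variable cost.
Profit = P·y − TC = 119·10 − 594 = ¥596.

Produce at y = 10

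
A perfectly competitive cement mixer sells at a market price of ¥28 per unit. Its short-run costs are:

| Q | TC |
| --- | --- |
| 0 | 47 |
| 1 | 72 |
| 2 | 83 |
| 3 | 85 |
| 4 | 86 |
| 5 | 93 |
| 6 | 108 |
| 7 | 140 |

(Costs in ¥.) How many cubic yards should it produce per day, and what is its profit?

Tabulate TR − TC: Q=0: -47; Q=1: -44; Q=2: -27; Q=3: -1; Q=4: 26; Q=5: 47; Q=6: 60; Q=7: 56.
Profit is maximized at Q = 6. AVC there is 61/6 = ¥10.17 ≤ P, so producing beats shutting down (which would give -¥47).

Q = 6; profit = ¥60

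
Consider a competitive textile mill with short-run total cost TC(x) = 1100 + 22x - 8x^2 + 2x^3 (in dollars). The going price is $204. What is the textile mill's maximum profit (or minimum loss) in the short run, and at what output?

Profit = -$120 at x = 7

AVC = 22 - 8x + 2x^2 has its minimum $14 at x = 2; price $204 clears that bar, so the firm operates.
With MC = 22 - 16x + 6x^2, P = MC on the upward-sloping part at x* = 7.
TR = 204·7 = 1428. TC = 1100 + 448 = 1548. Profit = 1428 − 1548 = -$120.
That loss of $120 beats the $1100 the firm would lose by shutting down; producing recovers $980 of fixed cost.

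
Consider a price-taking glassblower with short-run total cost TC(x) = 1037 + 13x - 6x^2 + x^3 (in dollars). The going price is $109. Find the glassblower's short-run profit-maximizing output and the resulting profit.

Profit = -$397 at x = 8

AVC = 13 - 6x + x^2; min AVC = $4 at x = 3. Since P = $109 ≥ min AVC, the firm produces.
MC = 13 - 12x + 3x^2. Setting P = MC and taking the root on the rising branch gives x* = 8.
TR = 109·8 = 872. TC = 1037 + 232 = 1269. Profit = 872 − 1269 = -$397.
Shutting down would mean losing the fixed cost of $1037, so operating at a loss of $397 is better by $640.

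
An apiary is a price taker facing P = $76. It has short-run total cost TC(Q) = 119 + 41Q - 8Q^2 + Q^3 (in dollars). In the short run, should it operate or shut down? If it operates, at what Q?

Produce at Q = 7

Strip out fixed cost: VC = 41Q - 8Q^2 + Q^3. Then AVC = 41 - 8Q + Q^2 and MC = 41 - 16Q + 3Q^2.
AVC is minimized where dAVC/dQ = -8 + 2Q = 0, at Q = 4; min AVC = 41 - 8·4 + 4^2 = $25.
Because $76 ≥ $25, revenue can cover variable cost; the firm operates.
Set P = MC: 76 = 41 - 16Q + 3Q^2 → -35 - 16Q + 3Q^2 = 0. The roots are Q = -5/3 and Q = 7; the profit-maximizing output is on the rising part of MC, so Q* = 7.
Check: AVC at Q = 7 is $34 ≤ P, so revenue covers variable cost.
Profit = P·Q − TC = 76·7 − 357 = $175.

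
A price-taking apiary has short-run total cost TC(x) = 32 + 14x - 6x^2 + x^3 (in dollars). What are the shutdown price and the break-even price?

Shutdown price = min AVC. AVC = 14 - 6x + x^2, with vertex at x = 3 and minimum $5.
ATC = 32/x + 14 - 6x + x^2. Setting dATC/dx = −32/x^2 − 6 + 2x = 0 gives x = 4 (since 2·4^3 − 6·4^2 = 32).
min ATC = 32/4 + 14 − 6·4 + 4^2 = $14. That is the break-even price.
For $5 ≤ P < $14 the firm produces at a loss; below $5 it shuts down.

Shutdown price = $5; break-even price = $14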